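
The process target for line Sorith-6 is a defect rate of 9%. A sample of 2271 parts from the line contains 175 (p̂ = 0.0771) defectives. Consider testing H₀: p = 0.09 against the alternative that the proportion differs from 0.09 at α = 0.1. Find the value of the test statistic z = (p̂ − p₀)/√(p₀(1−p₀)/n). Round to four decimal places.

z = -2.1550

p̂ = 175/2271 = 0.077059.
Under H₀, SE = √(0.09·0.91/2271) = √(3.60634e-05) = 0.006005.
z = (0.077059 − 0.09)/0.006005 = -0.012941/0.006005 = -2.1550.
Two-sided p-value ≈ 2·Φ(−2.155) = 0.0312. With α = 0.1, reject H₀.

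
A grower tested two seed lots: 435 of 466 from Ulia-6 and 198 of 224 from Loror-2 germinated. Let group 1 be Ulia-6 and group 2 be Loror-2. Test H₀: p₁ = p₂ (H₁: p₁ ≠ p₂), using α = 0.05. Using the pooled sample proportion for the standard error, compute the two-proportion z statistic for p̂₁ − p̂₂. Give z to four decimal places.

p̂₁ = 435/466 ≈ 0.933476, p̂₂ = 198/224 ≈ 0.883929.
Pooled p̂ = (435+198)/(466+224) = 633/690 = 0.917391.
SE = √(0.0757845 × 0.00661021) = 0.022382.
z = (0.933476 − 0.883929)/0.022382 = 0.049547/0.022382 = 2.2137.
Two-sided p-value ≈ 2·Φ(−2.214) = 0.0268. With α = 0.05, reject H₀.

z = 2.2137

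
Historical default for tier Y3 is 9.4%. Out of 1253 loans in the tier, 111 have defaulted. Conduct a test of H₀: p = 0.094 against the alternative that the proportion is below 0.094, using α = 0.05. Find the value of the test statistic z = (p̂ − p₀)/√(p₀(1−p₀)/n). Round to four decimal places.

z = -0.6565

p̂ = 111/1253 ≈ 0.0885874.
Under H₀, SE = √(0.094·0.906/1253) = √(6.79681e-05) = 0.0082443.
z = (0.0885874 − 0.094)/0.0082443 = -0.0054126/0.0082443 = -0.6565.
p-value = P(Z < -0.657) ≈ 0.2557; since p > α = 0.05, fail to reject H₀.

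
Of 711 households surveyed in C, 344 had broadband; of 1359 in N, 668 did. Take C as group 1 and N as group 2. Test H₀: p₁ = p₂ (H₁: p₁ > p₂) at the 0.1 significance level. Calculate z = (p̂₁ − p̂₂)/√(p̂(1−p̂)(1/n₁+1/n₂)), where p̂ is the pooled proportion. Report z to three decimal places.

p̂₁ = 344/711 ≈ 0.48383, p̂₂ = 668/1359 ≈ 0.49154.
Pooled p̂ = (344+668)/(711+1359) = 1012/2070 = 0.48889.
SE = √(p̂(1−p̂)(1/n₁+1/n₂)) = √(0.48889·0.51111·0.0021423) = √(0.000535312) = 0.02314.
z = (0.48383 − 0.49154)/0.02314 = -0.00771/0.02314 = -0.333.
p-value = P(Z > -0.333) ≈ 0.6306; since p > α = 0.1, fail to reject H₀.

z = -0.333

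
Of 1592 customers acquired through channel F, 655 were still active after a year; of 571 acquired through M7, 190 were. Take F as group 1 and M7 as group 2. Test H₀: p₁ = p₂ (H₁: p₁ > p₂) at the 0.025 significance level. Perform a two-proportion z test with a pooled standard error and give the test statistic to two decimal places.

z = 3.31

p̂₁ = 655/1592 ≈ 0.4114, p̂₂ = 190/571 ≈ 0.3327.
Pooled p̂ = (655+190)/(1592+571) = 845/2163 = 0.3907.
SE = √(p̂(1−p̂)(1/n₁+1/n₂)) = √(0.3907·0.6093·0.00237945) = √(0.000566417) = 0.0238.
z = (0.4114 − 0.3327)/0.0238 = 0.0787/0.0238 = 3.31.
p-value = P(Z > 3.306) ≈ 0.0005. With α = 0.025, reject H₀.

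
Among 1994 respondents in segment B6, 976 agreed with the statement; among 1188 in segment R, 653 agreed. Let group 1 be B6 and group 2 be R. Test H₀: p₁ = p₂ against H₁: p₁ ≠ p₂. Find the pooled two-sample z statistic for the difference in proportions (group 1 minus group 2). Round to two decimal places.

p̂₁ = 976/1994 = 0.4895, p̂₂ = 653/1188 = 0.5497.
Pooled p̂ = (976+653)/(1994+1188) = 1629/3182 = 0.5119.
SE = √(0.249857 × 0.00134326) = 0.0183.
z = (0.4895 − 0.5497)/0.0183 = -0.0602/0.0183 = -3.29.
p-value = 2·P(Z > 3.286) ≈ 0.0010.

z = -3.29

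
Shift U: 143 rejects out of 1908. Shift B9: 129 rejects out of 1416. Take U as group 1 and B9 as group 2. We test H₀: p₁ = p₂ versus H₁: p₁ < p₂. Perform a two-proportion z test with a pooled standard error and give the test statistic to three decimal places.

p̂₁ = 143/1908 = 0.074948, p̂₂ = 129/1416 = 0.091102.
Pooled p̂ = (143+129)/(1908+1416) = 272/3324 = 0.081829.
SE = √(0.0751331 × 0.00123032) = 0.009614.
z = (0.074948 − 0.091102)/0.009614 = -0.016154/0.009614 = -1.680.
p-value = P(Z < -1.680) ≈ 0.0465.

z = -1.680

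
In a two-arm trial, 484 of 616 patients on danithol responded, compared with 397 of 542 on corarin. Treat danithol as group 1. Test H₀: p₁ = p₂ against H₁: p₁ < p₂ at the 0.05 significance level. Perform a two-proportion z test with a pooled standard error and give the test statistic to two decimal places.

p̂₁ = 484/616 ≈ 0.7857, p̂₂ = 397/542 ≈ 0.7325.
Pooled p̂ = (484+397)/(616+542) = 881/1158 = 0.7608.
SE = √(0.181986 × 0.0034684) = 0.0251.
z = (0.7857 − 0.7325)/0.0251 = 0.0532/0.0251 = 2.12.
p-value = P(Z < 2.119) ≈ 0.9830. With α = 0.05, fail to reject H₀.

z = 2.12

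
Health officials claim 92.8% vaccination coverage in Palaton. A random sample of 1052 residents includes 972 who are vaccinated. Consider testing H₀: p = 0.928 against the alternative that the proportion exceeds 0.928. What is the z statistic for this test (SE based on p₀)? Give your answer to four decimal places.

z = -0.5076

p̂ = 972/1052 ≈ 0.9239544.
SE = √(p₀(1−p₀)/n) = √(0.066816/1052) = 0.0079695.
z = (0.9239544 − 0.928)/0.0079695 = -0.0040456/0.0079695 = -0.5076.
p-value = P(Z > -0.508) ≈ 0.6941.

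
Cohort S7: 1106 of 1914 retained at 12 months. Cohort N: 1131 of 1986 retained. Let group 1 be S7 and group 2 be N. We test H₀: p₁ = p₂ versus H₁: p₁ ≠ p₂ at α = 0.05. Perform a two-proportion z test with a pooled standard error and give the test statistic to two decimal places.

z = 0.53

p̂₁ = 1106/1914 = 0.5778, p̂₂ = 1131/1986 = 0.5695.
Pooled p̂ = (1106+1131)/(1914+1986) = 2237/3900 = 0.5736.
SE = √(p̂(1−p̂)(1/n₁+1/n₂)) = √(0.5736·0.4264·0.00102599) = √(0.000250941) = 0.0158.
z = (0.5778 − 0.5695)/0.0158 = 0.0083/0.0158 = 0.53.
p-value = 2·P(Z > 0.528) ≈ 0.5976; since p > α = 0.05, fail to reject H₀.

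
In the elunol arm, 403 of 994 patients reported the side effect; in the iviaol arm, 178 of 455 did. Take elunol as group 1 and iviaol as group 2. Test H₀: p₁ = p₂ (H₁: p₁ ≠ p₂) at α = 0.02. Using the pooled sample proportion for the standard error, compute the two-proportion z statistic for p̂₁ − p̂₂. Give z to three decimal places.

p̂₁ = 403/994 = 0.40543, p̂₂ = 178/455 = 0.39121.
Pooled p̂ = (403+178)/(994+455) = 581/1449 = 0.40097.
SE = √(p̂(1−p̂)(1/n₁+1/n₂)) = √(0.40097·0.59903·0.00320384) = √(0.000769537) = 0.02774.
z = (0.40543 − 0.39121)/0.02774 = 0.01422/0.02774 = 0.513.
Two-sided p-value ≈ 2·Φ(−0.513) = 0.6081; since p > α = 0.02, fail to reject H₀.

z = 0.513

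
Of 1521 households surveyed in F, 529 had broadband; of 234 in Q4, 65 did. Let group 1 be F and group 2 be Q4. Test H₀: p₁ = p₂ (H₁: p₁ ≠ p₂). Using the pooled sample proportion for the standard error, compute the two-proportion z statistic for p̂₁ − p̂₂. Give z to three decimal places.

z = 2.107

p̂₁ = 529/1521 ≈ 0.34780, p̂₂ = 65/234 ≈ 0.27778.
Pooled p̂ = (529+65)/(1521+234) = 594/1755 = 0.33846.
SE = √(0.223905 × 0.00493097) = 0.03323.
z = (0.34780 − 0.27778)/0.03323 = 0.07002/0.03323 = 2.107.
p-value = 2·P(Z > 2.107) ≈ 0.0351.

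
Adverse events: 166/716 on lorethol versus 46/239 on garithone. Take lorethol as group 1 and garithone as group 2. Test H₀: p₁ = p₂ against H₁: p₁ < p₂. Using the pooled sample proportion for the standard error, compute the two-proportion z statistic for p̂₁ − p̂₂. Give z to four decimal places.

p̂₁ = 166/716 = 0.231844, p̂₂ = 46/239 = 0.192469.
Pooled p̂ = (166+46)/(716+239) = 212/955 = 0.221990.
SE = √(p̂(1−p̂)(1/n₁+1/n₂)) = √(0.221990·0.778010·0.00558075) = √(0.000963852) = 0.031046.
z = (0.231844 − 0.192469)/0.031046 = 0.039375/0.031046 = 1.2683.
p-value = P(Z < 1.268) ≈ 0.8977.

z = 1.2683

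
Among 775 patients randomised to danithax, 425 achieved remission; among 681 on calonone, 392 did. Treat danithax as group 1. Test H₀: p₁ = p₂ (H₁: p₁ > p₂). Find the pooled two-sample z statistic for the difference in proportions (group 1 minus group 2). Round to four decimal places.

z = -1.0450

p̂₁ = 425/775 = 0.548387, p̂₂ = 392/681 = 0.575624.
Pooled p̂ = (425+392)/(775+681) = 817/1456 = 0.561126.
SE = √(p̂(1−p̂)(1/n₁+1/n₂)) = √(0.561126·0.438874·0.00275875) = √(0.00067938) = 0.026065.
z = (0.548387 − 0.575624)/0.026065 = -0.027237/0.026065 = -1.0450.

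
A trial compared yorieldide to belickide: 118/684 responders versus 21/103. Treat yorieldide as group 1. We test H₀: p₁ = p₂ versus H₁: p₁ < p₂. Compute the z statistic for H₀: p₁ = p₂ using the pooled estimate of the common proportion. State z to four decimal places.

p̂₁ = 118/684 ≈ 0.172515, p̂₂ = 21/103 ≈ 0.203883.
Pooled p̂ = (118+21)/(684+103) = 139/787 = 0.176620.
SE = √(p̂(1−p̂)(1/n₁+1/n₂)) = √(0.176620·0.823380·0.0111707) = √(0.00162451) = 0.040305.
z = (0.172515 − 0.203883)/0.040305 = -0.031368/0.040305 = -0.7783.
p-value = P(Z < -0.778) ≈ 0.2182.

z = -0.7783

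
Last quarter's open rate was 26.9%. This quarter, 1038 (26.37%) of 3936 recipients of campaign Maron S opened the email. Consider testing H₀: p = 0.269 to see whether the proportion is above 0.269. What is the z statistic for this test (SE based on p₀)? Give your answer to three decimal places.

z = -0.747

p̂ = 1038/3936 = 0.26372.
SE = √(p₀(1−p₀)/n) = √(0.19664/3936) = 0.00707.
z = (0.26372 − 0.269)/0.00707 = -0.00528/0.00707 = -0.747.
p-value = P(Z > -0.747) ≈ 0.7725.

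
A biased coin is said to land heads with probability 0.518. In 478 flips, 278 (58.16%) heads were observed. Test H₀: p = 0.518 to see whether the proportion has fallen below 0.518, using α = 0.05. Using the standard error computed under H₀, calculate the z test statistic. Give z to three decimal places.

z = 2.782

p̂ = 278/478 ≈ 0.581590.
Under H₀, SE = √(0.518·0.482/478) = √(0.000522335) = 0.022855.
z = (0.581590 − 0.518)/0.022855 = 0.063590/0.022855 = 2.782.
p-value = P(Z < 2.782) ≈ 0.9973. With α = 0.05, fail to reject H₀.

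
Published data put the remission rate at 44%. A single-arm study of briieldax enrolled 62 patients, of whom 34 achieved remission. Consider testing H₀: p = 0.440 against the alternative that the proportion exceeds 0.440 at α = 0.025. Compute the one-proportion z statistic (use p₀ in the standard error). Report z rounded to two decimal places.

z = 1.72

p̂ = 34/62 ≈ 0.5484.
Standard error under H₀: √(0.44×0.56/62) = 0.0630.
z = (0.5484 − 0.44)/0.0630 = 0.1084/0.0630 = 1.72.
p-value = P(Z > 1.719) ≈ 0.0428, so at α = 0.025 we fail to reject H₀.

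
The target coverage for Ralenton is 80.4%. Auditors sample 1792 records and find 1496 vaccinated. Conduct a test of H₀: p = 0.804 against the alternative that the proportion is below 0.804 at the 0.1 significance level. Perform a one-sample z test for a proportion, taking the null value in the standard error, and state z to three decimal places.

z = 3.287

p̂ = 1496/1792 = 0.834821.
Under H₀, SE = √(0.804·0.196/1792) = √(8.79375e-05) = 0.009377.
z = (0.834821 − 0.804)/0.009377 = 0.030821/0.009377 = 3.287.
p-value = P(Z < 3.287) ≈ 0.9995, so at α = 0.1 we fail to reject H₀.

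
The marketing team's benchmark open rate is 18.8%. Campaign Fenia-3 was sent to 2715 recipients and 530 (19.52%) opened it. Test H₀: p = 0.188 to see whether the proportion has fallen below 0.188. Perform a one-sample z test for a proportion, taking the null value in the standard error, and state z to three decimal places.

p̂ = 530/2715 ≈ 0.195212.
Under H₀, SE = √(0.188·0.812/2715) = √(5.62269e-05) = 0.007498.
z = (0.195212 − 0.188)/0.007498 = 0.007212/0.007498 = 0.962.
p-value = P(Z < 0.962) ≈ 0.8319.

z = 0.962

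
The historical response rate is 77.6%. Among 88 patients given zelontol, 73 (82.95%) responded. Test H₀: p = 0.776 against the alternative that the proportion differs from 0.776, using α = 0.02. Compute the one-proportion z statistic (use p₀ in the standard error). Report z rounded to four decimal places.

p̂ = 73/88 ≈ 0.829545.
Under H₀, SE = √(0.776·0.224/88) = √(0.00197527) = 0.044444.
z = (0.829545 − 0.776)/0.044444 = 0.053545/0.044444 = 1.2048.
p-value = 2·P(Z > 1.205) ≈ 0.2283. With α = 0.02, fail to reject H₀.

z = 1.2048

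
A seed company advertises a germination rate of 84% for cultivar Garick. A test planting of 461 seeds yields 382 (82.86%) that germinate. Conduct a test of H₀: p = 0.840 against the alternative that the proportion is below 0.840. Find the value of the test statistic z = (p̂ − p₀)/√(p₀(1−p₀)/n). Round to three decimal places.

p̂ = 382/461 = 0.82863.
Under H₀, SE = √(0.84·0.16/461) = √(0.00029154) = 0.01707.
z = (0.82863 − 0.84)/0.01707 = -0.01137/0.01707 = -0.666.

z = -0.666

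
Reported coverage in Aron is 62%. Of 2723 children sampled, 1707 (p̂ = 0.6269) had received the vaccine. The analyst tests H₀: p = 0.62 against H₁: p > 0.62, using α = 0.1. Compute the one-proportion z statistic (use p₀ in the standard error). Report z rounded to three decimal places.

z = 0.740

p̂ = 1707/2723 ≈ 0.62688.
Standard error under H₀: √(0.62×0.38/2723) = 0.00930.
z = (0.62688 − 0.62)/0.00930 = 0.00688/0.00930 = 0.740.
p-value = P(Z > 0.740) ≈ 0.2297; since p > α = 0.1, fail to reject H₀.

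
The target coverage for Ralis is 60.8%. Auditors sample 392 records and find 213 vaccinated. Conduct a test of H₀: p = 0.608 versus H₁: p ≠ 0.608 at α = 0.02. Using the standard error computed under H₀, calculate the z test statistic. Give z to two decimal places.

p̂ = 213/392 = 0.5434.
SE = √(p₀(1−p₀)/n) = √(0.23834/392) = 0.0247.
z = (0.5434 − 0.608)/0.0247 = -0.0646/0.0247 = -2.62.
p-value = 2·P(Z > 2.621) ≈ 0.0088. With α = 0.02, reject H₀.

z = -2.62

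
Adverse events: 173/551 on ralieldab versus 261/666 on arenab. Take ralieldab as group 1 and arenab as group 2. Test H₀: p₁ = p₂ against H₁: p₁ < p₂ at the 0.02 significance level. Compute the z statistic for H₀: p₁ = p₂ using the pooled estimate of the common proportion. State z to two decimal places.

p̂₁ = 173/551 = 0.3140, p̂₂ = 261/666 = 0.3919.
Pooled p̂ = (173+261)/(551+666) = 434/1217 = 0.3566.
SE = √(0.229441 × 0.00331638) = 0.0276.
z = (0.3140 − 0.3919)/0.0276 = -0.0779/0.0276 = -2.82.
p-value = P(Z < -2.825) ≈ 0.0024. With α = 0.02, reject H₀.

z = -2.82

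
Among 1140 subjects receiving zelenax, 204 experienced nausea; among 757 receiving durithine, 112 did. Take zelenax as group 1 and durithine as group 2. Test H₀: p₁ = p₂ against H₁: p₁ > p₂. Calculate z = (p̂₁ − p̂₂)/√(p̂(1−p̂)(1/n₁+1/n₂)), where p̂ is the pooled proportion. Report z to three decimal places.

p̂₁ = 204/1140 ≈ 0.17895, p̂₂ = 112/757 ≈ 0.14795.
Pooled p̂ = (204+112)/(1140+757) = 316/1897 = 0.16658.
SE = √(0.13883 × 0.0021982) = 0.01747.
z = (0.17895 − 0.14795)/0.01747 = 0.03100/0.01747 = 1.774.
p-value = P(Z > 1.774) ≈ 0.0380.

z = 1.774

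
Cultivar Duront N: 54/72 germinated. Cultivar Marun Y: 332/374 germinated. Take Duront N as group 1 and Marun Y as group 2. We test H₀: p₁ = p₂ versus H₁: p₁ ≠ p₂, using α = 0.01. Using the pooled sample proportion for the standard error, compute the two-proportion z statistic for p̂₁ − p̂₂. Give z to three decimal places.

z = -3.136

p̂₁ = 54/72 ≈ 0.75000, p̂₂ = 332/374 ≈ 0.88770.
Pooled p̂ = (54+332)/(72+374) = 386/446 = 0.86547.
SE = √(0.116431 × 0.0165627) = 0.04391.
z = (0.75000 − 0.88770)/0.04391 = -0.13770/0.04391 = -3.136.
Two-sided p-value ≈ 2·Φ(−3.136) = 0.0017. With α = 0.01, reject H₀.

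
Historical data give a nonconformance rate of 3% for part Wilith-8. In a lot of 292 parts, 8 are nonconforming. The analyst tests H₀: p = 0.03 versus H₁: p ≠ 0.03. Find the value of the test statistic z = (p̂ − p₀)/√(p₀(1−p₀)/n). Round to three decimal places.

z = -0.261

p̂ = 8/292 ≈ 0.02740.
Under H₀, SE = √(0.03·0.97/292) = √(9.96575e-05) = 0.00998.
z = (0.02740 − 0.03)/0.00998 = -0.00260/0.00998 = -0.261.
p-value = 2·P(Z > 0.261) ≈ 0.7943.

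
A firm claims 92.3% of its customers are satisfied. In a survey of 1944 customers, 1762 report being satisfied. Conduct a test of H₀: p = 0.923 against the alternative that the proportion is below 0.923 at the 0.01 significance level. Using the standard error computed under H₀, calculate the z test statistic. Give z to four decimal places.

p̂ = 1762/1944 = 0.9063786.
SE = √(p₀(1−p₀)/n) = √(0.071071/1944) = 0.0060464.
z = (0.9063786 − 0.923)/0.0060464 = -0.0166214/0.0060464 = -2.7490.
p-value = P(Z < -2.749) ≈ 0.0030, so at α = 0.01 we reject H₀.

z = -2.7490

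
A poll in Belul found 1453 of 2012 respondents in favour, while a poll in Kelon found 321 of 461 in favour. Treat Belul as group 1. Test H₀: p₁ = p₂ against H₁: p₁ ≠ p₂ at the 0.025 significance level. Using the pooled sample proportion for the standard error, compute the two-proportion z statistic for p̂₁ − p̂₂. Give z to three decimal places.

z = 1.112

p̂₁ = 1453/2012 = 0.72217, p̂₂ = 321/461 = 0.69631.
Pooled p̂ = (1453+321)/(2012+461) = 1774/2473 = 0.71735.
SE = √(p̂(1−p̂)(1/n₁+1/n₂)) = √(0.71735·0.28265·0.00266622) = √(0.000540602) = 0.02325.
z = (0.72217 − 0.69631)/0.02325 = 0.02586/0.02325 = 1.112.
p-value = 2·P(Z > 1.112) ≈ 0.2661; since p > α = 0.025, fail to reject H₀.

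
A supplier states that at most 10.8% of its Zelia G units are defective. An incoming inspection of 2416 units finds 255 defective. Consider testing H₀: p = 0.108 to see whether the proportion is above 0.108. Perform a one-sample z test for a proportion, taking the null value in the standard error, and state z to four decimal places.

z = -0.3886

p̂ = 255/2416 = 0.105546.
SE = √(p₀(1−p₀)/n) = √(0.096336/2416) = 0.006315.
z = (0.105546 − 0.108)/0.006315 = -0.002454/0.006315 = -0.3886.
p-value = P(Z > -0.389) ≈ 0.6512.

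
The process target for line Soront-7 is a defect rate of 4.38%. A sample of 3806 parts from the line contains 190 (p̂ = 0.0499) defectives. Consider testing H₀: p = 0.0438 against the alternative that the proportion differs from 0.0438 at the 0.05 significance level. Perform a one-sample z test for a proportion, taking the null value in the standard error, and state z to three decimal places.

z = 1.845

p̂ = 190/3806 ≈ 0.049921.
Under H₀, SE = √(0.0438·0.9562/3806) = √(1.10041e-05) = 0.003317.
z = (0.049921 − 0.0438)/0.003317 = 0.006121/0.003317 = 1.845.
Two-sided p-value ≈ 2·Φ(−1.845) = 0.0650, so at α = 0.05 we fail to reject H₀.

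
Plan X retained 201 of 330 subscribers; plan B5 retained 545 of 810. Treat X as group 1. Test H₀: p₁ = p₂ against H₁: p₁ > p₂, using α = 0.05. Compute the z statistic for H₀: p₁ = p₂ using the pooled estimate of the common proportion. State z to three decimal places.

z = -2.053

p̂₁ = 201/330 ≈ 0.609091, p̂₂ = 545/810 ≈ 0.672840.
Pooled p̂ = (201+545)/(330+810) = 746/1140 = 0.654386.
SE = √(0.226165 × 0.00426487) = 0.031057.
z = (0.609091 − 0.672840)/0.031057 = -0.063749/0.031057 = -2.053.
p-value = P(Z > -2.053) ≈ 0.9799; since p > α = 0.05, fail to reject H₀.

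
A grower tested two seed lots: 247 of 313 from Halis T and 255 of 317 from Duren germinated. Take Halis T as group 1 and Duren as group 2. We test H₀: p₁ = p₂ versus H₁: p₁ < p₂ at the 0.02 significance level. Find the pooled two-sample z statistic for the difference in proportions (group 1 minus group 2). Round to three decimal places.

z = -0.477

p̂₁ = 247/313 = 0.78914, p̂₂ = 255/317 = 0.80442.
Pooled p̂ = (247+255)/(313+317) = 502/630 = 0.79683.
SE = √(0.161895 × 0.00634946) = 0.03206.
z = (0.78914 − 0.80442)/0.03206 = -0.01528/0.03206 = -0.477.
p-value = P(Z < -0.477) ≈ 0.3168, so at α = 0.02 we fail to reject H₀.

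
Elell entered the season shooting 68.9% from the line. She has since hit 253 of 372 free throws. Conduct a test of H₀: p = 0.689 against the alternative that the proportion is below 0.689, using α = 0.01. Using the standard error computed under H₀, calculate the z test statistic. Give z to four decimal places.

p̂ = 253/372 ≈ 0.680108.
Standard error under H₀: √(0.689×0.311/372) = 0.024000.
z = (0.680108 − 0.689)/0.024000 = -0.008892/0.024000 = -0.3705.
p-value = P(Z < -0.371) ≈ 0.3555; since p > α = 0.01, fail to reject H₀.

z = -0.3705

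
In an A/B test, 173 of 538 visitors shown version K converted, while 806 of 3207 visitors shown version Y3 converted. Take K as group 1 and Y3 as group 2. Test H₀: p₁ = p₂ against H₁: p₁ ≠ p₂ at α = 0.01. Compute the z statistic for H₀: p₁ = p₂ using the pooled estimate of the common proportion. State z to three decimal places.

p̂₁ = 173/538 ≈ 0.32156, p̂₂ = 806/3207 ≈ 0.25133.
Pooled p̂ = (173+806)/(538+3207) = 979/3745 = 0.26142.
SE = √(0.193077 × 0.00217055) = 0.02047.
z = (0.32156 − 0.25133)/0.02047 = 0.07023/0.02047 = 3.431.
p-value = 2·P(Z > 3.431) ≈ 0.0006, so at α = 0.01 we reject H₀.

z = 3.431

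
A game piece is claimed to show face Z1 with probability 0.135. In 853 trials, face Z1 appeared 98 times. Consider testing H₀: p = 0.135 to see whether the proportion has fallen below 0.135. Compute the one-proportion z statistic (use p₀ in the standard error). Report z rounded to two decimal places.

z = -1.72

p̂ = 98/853 ≈ 0.1149.
Standard error under H₀: √(0.135×0.865/853) = 0.0117.
z = (0.1149 − 0.135)/0.0117 = -0.0201/0.0117 = -1.72.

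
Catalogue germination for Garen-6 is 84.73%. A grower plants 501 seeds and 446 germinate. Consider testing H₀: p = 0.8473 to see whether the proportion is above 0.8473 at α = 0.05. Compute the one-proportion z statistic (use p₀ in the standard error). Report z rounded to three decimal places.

z = 2.671

p̂ = 446/501 ≈ 0.89022.
Under H₀, SE = √(0.8473·0.1527/501) = √(0.000258249) = 0.01607.
z = (0.89022 − 0.8473)/0.01607 = 0.04292/0.01607 = 2.671.
p-value = P(Z > 2.671) ≈ 0.0038, so at α = 0.05 we reject H₀.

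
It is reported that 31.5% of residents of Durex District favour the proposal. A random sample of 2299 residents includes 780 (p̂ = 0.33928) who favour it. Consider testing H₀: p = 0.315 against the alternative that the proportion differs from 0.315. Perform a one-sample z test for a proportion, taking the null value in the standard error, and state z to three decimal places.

z = 2.506

p̂ = 780/2299 = 0.33928.
Under H₀, SE = √(0.315·0.685/2299) = √(9.3856e-05) = 0.00969.
z = (0.33928 − 0.315)/0.00969 = 0.02428/0.00969 = 2.506.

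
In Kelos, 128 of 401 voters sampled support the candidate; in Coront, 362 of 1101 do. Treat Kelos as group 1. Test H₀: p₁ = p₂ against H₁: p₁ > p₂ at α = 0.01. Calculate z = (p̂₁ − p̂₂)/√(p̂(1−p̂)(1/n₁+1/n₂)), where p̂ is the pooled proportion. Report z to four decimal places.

p̂₁ = 128/401 = 0.319202, p̂₂ = 362/1101 = 0.328792.
Pooled p̂ = (128+362)/(401+1101) = 490/1502 = 0.326232.
SE = √(p̂(1−p̂)(1/n₁+1/n₂)) = √(0.326232·0.673768·0.00340203) = √(0.000747782) = 0.027346.
z = (0.319202 − 0.328792)/0.027346 = -0.009590/0.027346 = -0.3507.
p-value = P(Z > -0.351) ≈ 0.6371, so at α = 0.01 we fail to reject H₀.

z = -0.3507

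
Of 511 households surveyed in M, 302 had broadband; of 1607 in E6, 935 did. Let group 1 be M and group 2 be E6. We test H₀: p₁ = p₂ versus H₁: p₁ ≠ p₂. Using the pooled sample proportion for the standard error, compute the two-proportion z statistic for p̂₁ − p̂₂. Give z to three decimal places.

z = 0.366

p̂₁ = 302/511 ≈ 0.59100, p̂₂ = 935/1607 ≈ 0.58183.
Pooled p̂ = (302+935)/(511+1607) = 1237/2118 = 0.58404.
SE = √(0.242937 × 0.00257922) = 0.02503.
z = (0.59100 − 0.58183)/0.02503 = 0.00917/0.02503 = 0.366.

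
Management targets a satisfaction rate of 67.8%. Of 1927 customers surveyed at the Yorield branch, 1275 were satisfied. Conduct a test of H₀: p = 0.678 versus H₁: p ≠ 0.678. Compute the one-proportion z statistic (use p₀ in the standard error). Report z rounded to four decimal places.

p̂ = 1275/1927 = 0.661650.
Under H₀, SE = √(0.678·0.322/1927) = √(0.000113293) = 0.010644.
z = (0.661650 − 0.678)/0.010644 = -0.016350/0.010644 = -1.5361.
Two-sided p-value ≈ 2·Φ(−1.536) = 0.1245.

z = -1.5361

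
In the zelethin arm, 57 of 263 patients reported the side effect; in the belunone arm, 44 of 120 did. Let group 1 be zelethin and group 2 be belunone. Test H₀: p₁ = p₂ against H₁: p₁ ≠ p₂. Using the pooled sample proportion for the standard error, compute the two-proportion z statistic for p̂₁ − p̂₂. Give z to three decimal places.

p̂₁ = 57/263 ≈ 0.21673, p̂₂ = 44/120 ≈ 0.36667.
Pooled p̂ = (57+44)/(263+120) = 101/383 = 0.26371.
SE = √(p̂(1−p̂)(1/n₁+1/n₂)) = √(0.26371·0.73629·0.0121356) = √(0.00235632) = 0.04854.
z = (0.21673 − 0.36667)/0.04854 = -0.14994/0.04854 = -3.089.

z = -3.089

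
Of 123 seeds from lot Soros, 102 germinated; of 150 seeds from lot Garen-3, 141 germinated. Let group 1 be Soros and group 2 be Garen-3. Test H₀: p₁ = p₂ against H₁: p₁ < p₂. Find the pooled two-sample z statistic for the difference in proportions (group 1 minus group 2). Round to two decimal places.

z = -2.91

p̂₁ = 102/123 ≈ 0.8293, p̂₂ = 141/150 ≈ 0.9400.
Pooled p̂ = (102+141)/(123+150) = 243/273 = 0.8901.
SE = √(0.0978143 × 0.0147967) = 0.0380.
z = (0.8293 − 0.9400)/0.0380 = -0.1107/0.0380 = -2.91.
p-value = P(Z < -2.911) ≈ 0.0018.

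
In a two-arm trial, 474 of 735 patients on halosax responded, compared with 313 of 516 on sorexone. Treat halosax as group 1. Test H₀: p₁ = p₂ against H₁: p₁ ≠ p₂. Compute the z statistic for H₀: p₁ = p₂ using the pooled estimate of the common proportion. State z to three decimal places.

p̂₁ = 474/735 ≈ 0.64490, p̂₂ = 313/516 ≈ 0.60659.
Pooled p̂ = (474+313)/(735+516) = 787/1251 = 0.62910.
SE = √(0.233334 × 0.00329853) = 0.02774.
z = (0.64490 − 0.60659)/0.02774 = 0.03831/0.02774 = 1.381.
Two-sided p-value ≈ 2·Φ(−1.381) = 0.1673.

z = 1.381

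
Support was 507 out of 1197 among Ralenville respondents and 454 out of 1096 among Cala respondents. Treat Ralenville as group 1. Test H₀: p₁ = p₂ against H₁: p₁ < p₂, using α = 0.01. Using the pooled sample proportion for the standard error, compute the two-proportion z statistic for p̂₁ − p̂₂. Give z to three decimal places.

z = 0.452

p̂₁ = 507/1197 = 0.42356, p̂₂ = 454/1096 = 0.41423.
Pooled p̂ = (507+454)/(1197+1096) = 961/2293 = 0.41910.
SE = √(0.243455 × 0.00174783) = 0.02063.
z = (0.42356 − 0.41423)/0.02063 = 0.00933/0.02063 = 0.452.
p-value = P(Z < 0.452) ≈ 0.6744, so at α = 0.01 we fail to reject H₀.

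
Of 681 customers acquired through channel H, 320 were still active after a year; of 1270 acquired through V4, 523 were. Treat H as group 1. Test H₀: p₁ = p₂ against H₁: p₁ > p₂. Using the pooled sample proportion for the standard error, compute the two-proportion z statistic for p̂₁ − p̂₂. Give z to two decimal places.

p̂₁ = 320/681 = 0.4699, p̂₂ = 523/1270 = 0.4118.
Pooled p̂ = (320+523)/(681+1270) = 843/1951 = 0.4321.
SE = √(0.245388 × 0.00225583) = 0.0235.
z = (0.4699 − 0.4118)/0.0235 = 0.0581/0.0235 = 2.47.
p-value = P(Z > 2.469) ≈ 0.0068.

z = 2.47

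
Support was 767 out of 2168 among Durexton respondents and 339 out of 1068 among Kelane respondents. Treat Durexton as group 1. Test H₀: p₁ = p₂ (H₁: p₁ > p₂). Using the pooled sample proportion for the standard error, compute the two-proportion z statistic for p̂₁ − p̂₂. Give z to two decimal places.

z = 2.05

p̂₁ = 767/2168 ≈ 0.35378, p̂₂ = 339/1068 ≈ 0.31742.
Pooled p̂ = (767+339)/(2168+1068) = 1106/3236 = 0.34178.
SE = √(p̂(1−p̂)(1/n₁+1/n₂)) = √(0.34178·0.65822·0.00139758) = √(0.00031441) = 0.01773.
z = (0.35378 − 0.31742)/0.01773 = 0.03636/0.01773 = 2.05.
p-value = P(Z > 2.051) ≈ 0.0201.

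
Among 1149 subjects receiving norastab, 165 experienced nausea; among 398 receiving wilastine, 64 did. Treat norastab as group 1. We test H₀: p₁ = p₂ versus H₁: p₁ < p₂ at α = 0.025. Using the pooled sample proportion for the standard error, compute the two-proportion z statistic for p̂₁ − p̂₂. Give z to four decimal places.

p̂₁ = 165/1149 ≈ 0.143603, p̂₂ = 64/398 ≈ 0.160804.
Pooled p̂ = (165+64)/(1149+398) = 229/1547 = 0.148028.
SE = √(0.126116 × 0.00338288) = 0.020655.
z = (0.143603 − 0.160804)/0.020655 = -0.017201/0.020655 = -0.8328.
p-value = P(Z < -0.833) ≈ 0.2025; since p > α = 0.025, fail to reject H₀.

z = -0.8328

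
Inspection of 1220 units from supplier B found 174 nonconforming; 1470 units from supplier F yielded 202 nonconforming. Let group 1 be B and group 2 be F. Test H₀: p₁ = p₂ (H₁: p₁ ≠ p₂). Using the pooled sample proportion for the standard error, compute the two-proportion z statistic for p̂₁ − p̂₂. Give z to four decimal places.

z = 0.3878

p̂₁ = 174/1220 = 0.142623, p̂₂ = 202/1470 = 0.137415.
Pooled p̂ = (174+202)/(1220+1470) = 376/2690 = 0.139777.
SE = √(p̂(1−p̂)(1/n₁+1/n₂)) = √(0.139777·0.860223·0.00149994) = √(0.000180352) = 0.013430.
z = (0.142623 − 0.137415)/0.013430 = 0.005208/0.013430 = 0.3878.
Two-sided p-value ≈ 2·Φ(−0.388) = 0.6982.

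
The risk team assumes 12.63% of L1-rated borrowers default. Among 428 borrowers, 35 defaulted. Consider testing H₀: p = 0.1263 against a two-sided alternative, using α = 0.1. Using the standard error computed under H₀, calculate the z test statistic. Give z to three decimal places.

z = -2.773

p̂ = 35/428 ≈ 0.081776.
Under H₀, SE = √(0.1263·0.8737/428) = √(0.000257823) = 0.016057.
z = (0.081776 − 0.1263)/0.016057 = -0.044524/0.016057 = -2.773.
p-value = 2·P(Z > 2.773) ≈ 0.0056; since p < α = 0.1, reject H₀.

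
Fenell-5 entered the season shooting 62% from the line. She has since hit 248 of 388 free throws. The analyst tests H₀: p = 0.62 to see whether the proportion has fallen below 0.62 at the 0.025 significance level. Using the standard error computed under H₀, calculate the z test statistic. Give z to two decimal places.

p̂ = 248/388 ≈ 0.6392.
Standard error under H₀: √(0.62×0.38/388) = 0.0246.
z = (0.6392 − 0.62)/0.0246 = 0.0192/0.0246 = 0.78.
p-value = P(Z < 0.778) ≈ 0.7818; since p > α = 0.025, fail to reject H₀.

z = 0.78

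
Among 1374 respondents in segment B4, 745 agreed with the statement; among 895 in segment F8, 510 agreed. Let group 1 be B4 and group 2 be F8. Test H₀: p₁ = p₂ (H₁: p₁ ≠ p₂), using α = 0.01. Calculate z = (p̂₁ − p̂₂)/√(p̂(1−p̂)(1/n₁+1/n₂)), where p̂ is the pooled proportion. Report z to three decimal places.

p̂₁ = 745/1374 = 0.54221, p̂₂ = 510/895 = 0.56983.
Pooled p̂ = (745+510)/(1374+895) = 1255/2269 = 0.55311.
SE = √(0.24718 × 0.00184512) = 0.02136.
z = (0.54221 − 0.56983)/0.02136 = -0.02762/0.02136 = -1.293.
p-value = 2·P(Z > 1.293) ≈ 0.1959. With α = 0.01, fail to reject H₀.

z = -1.293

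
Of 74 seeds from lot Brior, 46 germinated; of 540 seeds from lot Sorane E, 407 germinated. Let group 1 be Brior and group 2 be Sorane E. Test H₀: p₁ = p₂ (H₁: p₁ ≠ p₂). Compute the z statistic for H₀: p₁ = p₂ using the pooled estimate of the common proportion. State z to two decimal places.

z = -2.42

p̂₁ = 46/74 ≈ 0.6216, p̂₂ = 407/540 ≈ 0.7537.
Pooled p̂ = (46+407)/(74+540) = 453/614 = 0.7378.
SE = √(0.193458 × 0.0153654) = 0.0545.
z = (0.6216 − 0.7537)/0.0545 = -0.1321/0.0545 = -2.42.
Two-sided p-value ≈ 2·Φ(−2.423) = 0.0154.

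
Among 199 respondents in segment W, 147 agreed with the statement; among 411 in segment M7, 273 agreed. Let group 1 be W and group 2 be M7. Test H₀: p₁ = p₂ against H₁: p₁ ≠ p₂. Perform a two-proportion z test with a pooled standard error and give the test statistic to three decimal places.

p̂₁ = 147/199 = 0.73869, p̂₂ = 273/411 = 0.66423.
Pooled p̂ = (147+273)/(199+411) = 420/610 = 0.68852.
SE = √(p̂(1−p̂)(1/n₁+1/n₂)) = √(0.68852·0.31148·0.00745822) = √(0.00159948) = 0.03999.
z = (0.73869 − 0.66423)/0.03999 = 0.07446/0.03999 = 1.862.
Two-sided p-value ≈ 2·Φ(−1.862) = 0.0626.

z = 1.862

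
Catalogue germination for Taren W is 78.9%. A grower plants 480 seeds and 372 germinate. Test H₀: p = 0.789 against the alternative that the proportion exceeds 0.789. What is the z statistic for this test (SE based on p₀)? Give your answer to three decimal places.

p̂ = 372/480 ≈ 0.77500.
Under H₀, SE = √(0.789·0.211/480) = √(0.000346831) = 0.01862.
z = (0.77500 − 0.789)/0.01862 = -0.01400/0.01862 = -0.752.

z = -0.752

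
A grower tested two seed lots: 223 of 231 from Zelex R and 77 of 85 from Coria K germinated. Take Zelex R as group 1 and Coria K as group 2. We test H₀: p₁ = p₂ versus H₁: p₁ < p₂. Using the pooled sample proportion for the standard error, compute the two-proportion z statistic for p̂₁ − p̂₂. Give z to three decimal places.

z = 2.139

p̂₁ = 223/231 ≈ 0.96537, p̂₂ = 77/85 ≈ 0.90588.
Pooled p̂ = (223+77)/(231+85) = 300/316 = 0.94937.
SE = √(p̂(1−p̂)(1/n₁+1/n₂)) = √(0.94937·0.05063·0.0160937) = √(0.000773612) = 0.02781.
z = (0.96537 − 0.90588)/0.02781 = 0.05949/0.02781 = 2.139.
p-value = P(Z < 2.139) ≈ 0.9838.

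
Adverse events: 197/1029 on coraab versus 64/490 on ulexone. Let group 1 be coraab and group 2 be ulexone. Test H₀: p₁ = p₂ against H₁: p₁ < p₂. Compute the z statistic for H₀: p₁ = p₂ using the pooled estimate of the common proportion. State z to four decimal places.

z = 2.9382

p̂₁ = 197/1029 ≈ 0.191448, p̂₂ = 64/490 ≈ 0.130612.
Pooled p̂ = (197+64)/(1029+490) = 261/1519 = 0.171824.
SE = √(p̂(1−p̂)(1/n₁+1/n₂)) = √(0.171824·0.828176·0.00301263) = √(0.000428698) = 0.020705.
z = (0.191448 − 0.130612)/0.020705 = 0.060836/0.020705 = 2.9382.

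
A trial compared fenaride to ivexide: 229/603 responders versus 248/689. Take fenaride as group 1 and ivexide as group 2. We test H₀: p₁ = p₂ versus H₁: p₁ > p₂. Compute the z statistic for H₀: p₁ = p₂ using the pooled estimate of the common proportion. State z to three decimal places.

z = 0.737

p̂₁ = 229/603 = 0.37977, p̂₂ = 248/689 = 0.35994.
Pooled p̂ = (229+248)/(603+689) = 477/1292 = 0.36920.
SE = √(0.23289 × 0.00310975) = 0.02691.
z = (0.37977 − 0.35994)/0.02691 = 0.01983/0.02691 = 0.737.
p-value = P(Z > 0.737) ≈ 0.2307.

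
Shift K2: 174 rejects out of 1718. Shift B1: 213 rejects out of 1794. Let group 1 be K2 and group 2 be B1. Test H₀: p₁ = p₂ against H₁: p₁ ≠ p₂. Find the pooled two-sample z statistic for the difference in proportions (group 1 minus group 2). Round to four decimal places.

p̂₁ = 174/1718 = 0.101281, p̂₂ = 213/1794 = 0.118729.
Pooled p̂ = (174+213)/(1718+1794) = 387/3512 = 0.110194.
SE = √(0.098051 × 0.00113949) = 0.010570.
z = (0.101281 − 0.118729)/0.010570 = -0.017448/0.010570 = -1.6507.
p-value = 2·P(Z > 1.651) ≈ 0.0988.

z = -1.6507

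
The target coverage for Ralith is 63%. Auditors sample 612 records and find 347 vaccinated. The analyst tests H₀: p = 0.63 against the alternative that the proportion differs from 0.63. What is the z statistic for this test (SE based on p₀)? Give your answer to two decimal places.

z = -3.23

p̂ = 347/612 = 0.5670.
Under H₀, SE = √(0.63·0.37/612) = √(0.000380882) = 0.0195.
z = (0.5670 − 0.63)/0.0195 = -0.0630/0.0195 = -3.23.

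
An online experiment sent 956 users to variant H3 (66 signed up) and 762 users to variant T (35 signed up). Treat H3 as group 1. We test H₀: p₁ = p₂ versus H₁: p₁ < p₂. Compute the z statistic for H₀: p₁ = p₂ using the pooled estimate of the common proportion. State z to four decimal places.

z = 2.0227

p̂₁ = 66/956 ≈ 0.0690377, p̂₂ = 35/762 ≈ 0.0459318.
Pooled p̂ = (66+35)/(956+762) = 101/1718 = 0.0587893.
SE = √(p̂(1−p̂)(1/n₁+1/n₂)) = √(0.0587893·0.9412107·0.00235836) = √(0.000130495) = 0.0114235.
z = (0.0690377 − 0.0459318)/0.0114235 = 0.0231059/0.0114235 = 2.0227.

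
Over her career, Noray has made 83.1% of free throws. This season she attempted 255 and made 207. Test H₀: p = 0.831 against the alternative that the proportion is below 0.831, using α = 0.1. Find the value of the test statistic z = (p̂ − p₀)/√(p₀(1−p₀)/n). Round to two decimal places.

p̂ = 207/255 = 0.8118.
Under H₀, SE = √(0.831·0.169/255) = √(0.000550741) = 0.0235.
z = (0.8118 − 0.831)/0.0235 = -0.0192/0.0235 = -0.82.
p-value = P(Z < -0.820) ≈ 0.2062, so at α = 0.1 we fail to reject H₀.

z = -0.82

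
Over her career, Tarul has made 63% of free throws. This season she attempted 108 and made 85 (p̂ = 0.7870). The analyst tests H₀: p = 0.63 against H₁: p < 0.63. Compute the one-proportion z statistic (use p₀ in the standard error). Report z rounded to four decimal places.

p̂ = 85/108 ≈ 0.787037.
Under H₀, SE = √(0.63·0.37/108) = √(0.00215833) = 0.046458.
z = (0.787037 − 0.63)/0.046458 = 0.157037/0.046458 = 3.3802.

z = 3.3802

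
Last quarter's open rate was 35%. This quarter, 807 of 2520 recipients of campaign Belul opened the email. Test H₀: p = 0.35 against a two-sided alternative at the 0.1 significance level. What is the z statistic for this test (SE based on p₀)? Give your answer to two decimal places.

p̂ = 807/2520 = 0.32024.
Standard error under H₀: √(0.35×0.65/2520) = 0.00950.
z = (0.32024 − 0.35)/0.00950 = -0.02976/0.00950 = -3.13.
Two-sided p-value ≈ 2·Φ(−3.132) = 0.0017. With α = 0.1, reject H₀.

z = -3.13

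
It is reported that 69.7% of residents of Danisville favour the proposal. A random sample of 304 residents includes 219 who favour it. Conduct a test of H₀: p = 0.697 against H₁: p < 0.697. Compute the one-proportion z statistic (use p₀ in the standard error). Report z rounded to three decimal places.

z = 0.888

p̂ = 219/304 ≈ 0.720395.
Under H₀, SE = √(0.697·0.303/304) = √(0.000694707) = 0.026357.
z = (0.720395 − 0.697)/0.026357 = 0.023395/0.026357 = 0.888.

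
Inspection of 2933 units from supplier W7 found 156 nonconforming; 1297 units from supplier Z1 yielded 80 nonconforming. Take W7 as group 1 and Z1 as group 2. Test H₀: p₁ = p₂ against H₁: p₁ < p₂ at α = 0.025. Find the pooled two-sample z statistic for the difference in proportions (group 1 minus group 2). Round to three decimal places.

p̂₁ = 156/2933 ≈ 0.05319, p̂₂ = 80/1297 ≈ 0.06168.
Pooled p̂ = (156+80)/(2933+1297) = 236/4230 = 0.05579.
SE = √(0.0526792 × 0.00111196) = 0.00765.
z = (0.05319 − 0.06168)/0.00765 = -0.00849/0.00765 = -1.110.
p-value = P(Z < -1.110) ≈ 0.1336, so at α = 0.025 we fail to reject H₀.

z = -1.110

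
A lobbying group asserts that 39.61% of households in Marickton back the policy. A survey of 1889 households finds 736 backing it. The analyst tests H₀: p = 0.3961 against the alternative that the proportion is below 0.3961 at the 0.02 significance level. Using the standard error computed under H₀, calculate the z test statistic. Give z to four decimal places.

z = -0.5755

p̂ = 736/1889 ≈ 0.389624.
Standard error under H₀: √(0.3961×0.6039/1889) = 0.011253.
z = (0.389624 − 0.3961)/0.011253 = -0.006476/0.011253 = -0.5755.
p-value = P(Z < -0.575) ≈ 0.2825; since p > α = 0.02, fail to reject H₀.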